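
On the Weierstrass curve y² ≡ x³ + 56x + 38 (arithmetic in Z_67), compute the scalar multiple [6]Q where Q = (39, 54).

(6, 11)

Repeated addition: build up to 6Q.
2Q: tangent at (39, 54): λ = (3·39² + 56)/(2·54) ≡ 63/41. 41⁻¹ ≡ 18 (mod 67) since 41·18 = 738 ≡ 1, so λ ≡ 63·18 ≡ 62.
  x = λ² - 39 - 39 = 3844 - 78 ≡ 14; y = λ·(39 - 14) - 54 ≡ 22. → (14, 22)
3Q: (14, 22) + (39, 54). λ = (54 - 22)/(39 - 14) ≡ 32/25 mod 67. 25⁻¹ ≡ 59 (mod 67) since 25·59 = 1475 ≡ 1, so λ ≡ 12.
  x = λ² - 14 - 39 = 144 - 53 ≡ 24; y = λ·(14 - 24) - 22 ≡ 59. → (24, 59)
4Q: (24, 59) + (39, 54). λ = (54 - 59)/(39 - 24) ≡ 62/15 mod 67. 15⁻¹ ≡ 9 (mod 67), so λ ≡ 22.
  x = λ² - 24 - 39 = 484 - 63 ≡ 19; y = λ·(24 - 19) - 59 ≡ 51. → (19, 51)
5Q: (19, 51) + (39, 54). λ = (54 - 51)/(39 - 19) ≡ 3/20 mod 67. 20⁻¹ ≡ 57 (mod 67) since 20·57 = 1140 ≡ 1, so λ ≡ 37.
  x = λ² - 19 - 39 = 1369 - 58 ≡ 38; y = λ·(19 - 38) - 51 ≡ 50. → (38, 50)
6Q: (38, 50) + (39, 54). λ = (54 - 50)/(39 - 38) ≡ 4/1 mod 67. 1⁻¹ ≡ 1 (mod 67) since 1·1 = 1 ≡ 1, so λ ≡ 4.
  x = λ² - 38 - 39 = 16 - 77 ≡ 6; y = λ·(38 - 6) - 50 ≡ 11. → (6, 11)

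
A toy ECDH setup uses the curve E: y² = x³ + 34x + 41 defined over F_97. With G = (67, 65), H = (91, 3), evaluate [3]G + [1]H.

(17, 10)

First 3G:
Repeated addition: build up to 3G.
2G: tangent at (67, 65): λ = (3·67² + 34)/(2·65) ≡ 18/33. 33⁻¹ ≡ 50 (mod 97) since 33·50 = 1650 ≡ 1, so λ ≡ 18·50 ≡ 27.
  x = λ² - 67 - 67 = 729 - 134 ≡ 13; y = λ·(67 - 13) - 65 ≡ 35. → (13, 35)
3G: (13, 35) + (67, 65). λ = (65 - 35)/(67 - 13) ≡ 30/54 mod 97. 54⁻¹ ≡ 9 (mod 97), so λ ≡ 76.
  x = λ² - 13 - 67 = 5776 - 80 ≡ 70; y = λ·(13 - 70) - 35 ≡ 95. → (70, 95)
3G = (70, 95).
Finally 3G + H:
(70, 95) + (91, 3). λ = (3 - 95)/(91 - 70) ≡ 5/21 mod 97. 21⁻¹ ≡ 37 (mod 97), so λ ≡ 88.
  x = λ² - 70 - 91 = 7744 - 161 ≡ 17; y = λ·(70 - 17) - 95 ≡ 10. → (17, 10)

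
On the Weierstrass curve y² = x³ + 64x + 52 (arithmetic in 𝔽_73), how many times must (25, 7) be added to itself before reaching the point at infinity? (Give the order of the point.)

2P: tangent at (25, 7): λ = (3·25² + 64)/(2·7) ≡ 41/14. 14⁻¹ ≡ 47 (mod 73), so λ ≡ 41·47 ≡ 29.
  x = λ² - 25 - 25 = 841 - 50 ≡ 61; y = λ·(25 - 61) - 7 ≡ 44. → (61, 44)
3P: (61, 44) + (25, 7). λ = (7 - 44)/(25 - 61) ≡ 36/37 mod 73. 37⁻¹ ≡ 2 (mod 73) since 37·2 = 74 ≡ 1, so λ ≡ 72.
  x = λ² - 61 - 25 = 5184 - 86 ≡ 61; y = λ·(61 - 61) - 44 ≡ 29. → (61, 29)
4P: (61, 29) + (25, 7). λ = (7 - 29)/(25 - 61) ≡ 51/37 mod 73. 37⁻¹ ≡ 2 (mod 73), so λ ≡ 29.
  x = λ² - 61 - 25 = 841 - 86 ≡ 25; y = λ·(61 - 25) - 29 ≡ 66. → (25, 66)
5P: (25, 66) + (25, 7): same x and y₁ ≡ -y₂, so the sum is the point at infinity.
5P = the point at infinity, so the order is 5.

5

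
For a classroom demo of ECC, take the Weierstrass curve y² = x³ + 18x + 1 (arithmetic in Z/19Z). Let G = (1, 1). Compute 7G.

Repeated addition: build up to 7G.
2G: tangent at (1, 1): λ = (3·1² + 18)/(2·1) ≡ 2/2. 2⁻¹ ≡ 10 (mod 19) since 2·10 = 20 ≡ 1, so λ ≡ 2·10 ≡ 1.
  x = λ² - 1 - 1 = 1 - 2 ≡ 18; y = λ·(1 - 18) - 1 ≡ 1. → (18, 1)
3G: (18, 1) + (1, 1). λ = (1 - 1)/(1 - 18) ≡ 0/2 mod 19. 2⁻¹ ≡ 10 (mod 19), so λ ≡ 0.
  x = λ² - 18 - 1 = 0 - 19 ≡ 0; y = λ·(18 - 0) - 1 ≡ 18. → (0, 18)
4G: (0, 18) + (1, 1). λ = (1 - 18)/(1 - 0) ≡ 2/1 mod 19. 1⁻¹ ≡ 1 (mod 19), so λ ≡ 2.
  x = λ² - 0 - 1 = 4 - 1 ≡ 3; y = λ·(0 - 3) - 18 ≡ 14. → (3, 14)
5G: (3, 14) + (1, 1). λ = (1 - 14)/(1 - 3) ≡ 6/17 mod 19. 17⁻¹ ≡ 9 (mod 19), so λ ≡ 16.
  x = λ² - 3 - 1 = 256 - 4 ≡ 5; y = λ·(3 - 5) - 14 ≡ 11. → (5, 11)
6G: (5, 11) + (1, 1). λ = (1 - 11)/(1 - 5) ≡ 9/15 mod 19. 15⁻¹ ≡ 14 (mod 19) since 15·14 = 210 ≡ 1, so λ ≡ 12.
  x = λ² - 5 - 1 = 144 - 6 ≡ 5; y = λ·(5 - 5) - 11 ≡ 8. → (5, 8)
7G: (5, 8) + (1, 1). λ = (1 - 8)/(1 - 5) ≡ 12/15 mod 19. 15⁻¹ ≡ 14 (mod 19) since 15·14 = 210 ≡ 1, so λ ≡ 16.
  x = λ² - 5 - 1 = 256 - 6 ≡ 3; y = λ·(5 - 3) - 8 ≡ 5. → (3, 5)

(3, 5)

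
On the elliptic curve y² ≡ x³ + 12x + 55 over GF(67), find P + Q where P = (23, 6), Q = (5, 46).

(58, 42)

(23, 6) + (5, 46). λ = (46 - 6)/(5 - 23) ≡ 40/49 mod 67. 49⁻¹ ≡ 26 (mod 67), so λ ≡ 35.
  x = λ² - 23 - 5 = 1225 - 28 ≡ 58; y = λ·(23 - 58) - 6 ≡ 42. → (58, 42)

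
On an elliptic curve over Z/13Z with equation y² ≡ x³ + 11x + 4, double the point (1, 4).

tangent at (1, 4): λ = (3·1² + 11)/(2·4) ≡ 1/8. 8⁻¹ ≡ 5 (mod 13) since 8·5 = 40 ≡ 1, so λ ≡ 1·5 ≡ 5.
  x = λ² - 1 - 1 = 25 - 2 ≡ 10; y = λ·(1 - 10) - 4 ≡ 3. → (10, 3)

(10, 3)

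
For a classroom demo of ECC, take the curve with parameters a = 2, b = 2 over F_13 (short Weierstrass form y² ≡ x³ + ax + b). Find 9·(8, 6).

Write Q = (8, 6).
Double-and-add on 9 = (1001)₂. Start with Q = (8, 6) for the leading 1-bit.
double: tangent at (8, 6): λ = (3·8² + 2)/(2·6) ≡ 12/12. 12⁻¹ ≡ 12 (mod 13) since 12·12 = 144 ≡ 1, so λ ≡ 12·12 ≡ 1.
  x = λ² - 8 - 8 = 1 - 16 ≡ 11; y = λ·(8 - 11) - 6 ≡ 4. → (11, 4)
double: tangent at (11, 4): λ = (3·11² + 2)/(2·4) ≡ 1/8. 8⁻¹ ≡ 5 (mod 13), so λ ≡ 1·5 ≡ 5.
  x = λ² - 11 - 11 = 25 - 22 ≡ 3; y = λ·(11 - 3) - 4 ≡ 10. → (3, 10)
double: tangent at (3, 10): λ = (3·3² + 2)/(2·10) ≡ 3/7. 7⁻¹ ≡ 2 (mod 13) since 7·2 = 14 ≡ 1, so λ ≡ 3·2 ≡ 6.
  x = λ² - 3 - 3 = 36 - 6 ≡ 4; y = λ·(3 - 4) - 10 ≡ 10. → (4, 10)
add Q: (4, 10) + (8, 6). λ = (6 - 10)/(8 - 4) ≡ 9/4 mod 13. 4⁻¹ ≡ 10 (mod 13) since 4·10 = 40 ≡ 1, so λ ≡ 12.
  x = λ² - 4 - 8 = 144 - 12 ≡ 2; y = λ·(4 - 2) - 10 ≡ 1. → (2, 1)

(2, 1)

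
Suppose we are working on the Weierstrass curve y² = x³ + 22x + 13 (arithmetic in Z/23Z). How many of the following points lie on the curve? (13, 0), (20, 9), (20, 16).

1

(13, 0): 0² ≡ 0, rhs ≡ 12 → off.
(20, 9): 9² ≡ 12, rhs ≡ 12 → on.
(20, 16): 16² ≡ 3, rhs ≡ 12 → off.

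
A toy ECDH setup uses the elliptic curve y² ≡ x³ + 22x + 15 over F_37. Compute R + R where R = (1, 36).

(34, 25)

tangent at (1, 36): λ = (3·1² + 22)/(2·36) ≡ 25/35. 35⁻¹ ≡ 18 (mod 37), so λ ≡ 25·18 ≡ 6.
  x = λ² - 1 - 1 = 36 - 2 ≡ 34; y = λ·(1 - 34) - 36 ≡ 25. → (34, 25)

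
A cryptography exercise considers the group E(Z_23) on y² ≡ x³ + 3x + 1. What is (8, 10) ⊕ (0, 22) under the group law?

(8, 10) + (0, 22). λ = (22 - 10)/(0 - 8) ≡ 12/15 mod 23. 15⁻¹ ≡ 20 (mod 23) since 15·20 = 300 ≡ 1, so λ ≡ 10.
  x = λ² - 8 - 0 = 100 - 8 ≡ 0; y = λ·(8 - 0) - 10 ≡ 1. → (0, 1)

(0, 1)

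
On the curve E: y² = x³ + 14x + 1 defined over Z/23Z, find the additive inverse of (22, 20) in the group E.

(22, 3)

-(22, 20) = (22, -20 mod 23) = (22, 3).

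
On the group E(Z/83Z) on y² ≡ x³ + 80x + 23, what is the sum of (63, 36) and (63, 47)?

The two points share x = 63 and their y-coordinates satisfy 36 + 47 ≡ 0 (mod 83), so they are inverses. Their sum is 𝒪.

O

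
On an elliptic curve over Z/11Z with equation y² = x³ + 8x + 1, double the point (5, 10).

(10, 5)

tangent at (5, 10): λ = (3·5² + 8)/(2·10) ≡ 6/9. 9⁻¹ ≡ 5 (mod 11) since 9·5 = 45 ≡ 1, so λ ≡ 6·5 ≡ 8.
  x = λ² - 5 - 5 = 64 - 10 ≡ 10; y = λ·(5 - 10) - 10 ≡ 5. → (10, 5)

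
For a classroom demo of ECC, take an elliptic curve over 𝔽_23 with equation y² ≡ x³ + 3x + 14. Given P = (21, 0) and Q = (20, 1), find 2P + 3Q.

First 2P:
Repeated addition: build up to 2P.
2P: (21, 0) + (21, 0): same x and y₁ ≡ -y₂, so the sum is 𝒪.
2P = 𝒪.
Next 3Q:
Repeated addition: build up to 3Q.
2Q: tangent at (20, 1): λ = (3·20² + 3)/(2·1) ≡ 7/2. 2⁻¹ ≡ 12 (mod 23) since 2·12 = 24 ≡ 1, so λ ≡ 7·12 ≡ 15.
  x = λ² - 20 - 20 = 225 - 40 ≡ 1; y = λ·(20 - 1) - 1 ≡ 8. → (1, 8)
3Q: (1, 8) + (20, 1). λ = (1 - 8)/(20 - 1) ≡ 16/19 mod 23. 19⁻¹ ≡ 17 (mod 23) since 19·17 = 323 ≡ 1, so λ ≡ 19.
  x = λ² - 1 - 20 = 361 - 21 ≡ 18; y = λ·(1 - 18) - 8 ≡ 14. → (18, 14)
3Q = (18, 14).
Finally 2P + 3Q:
𝒪 + (18, 14) = (18, 14) (identity).

(18, 14)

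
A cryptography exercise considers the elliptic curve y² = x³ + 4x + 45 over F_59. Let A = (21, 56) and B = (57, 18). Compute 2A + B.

(24, 10)

First 2A:
Repeated addition: build up to 2A.
2A: tangent at (21, 56): λ = (3·21² + 4)/(2·56) ≡ 29/53. 53⁻¹ ≡ 49 (mod 59), so λ ≡ 29·49 ≡ 5.
  x = λ² - 21 - 21 = 25 - 42 ≡ 42; y = λ·(21 - 42) - 56 ≡ 16. → (42, 16)
2A = (42, 16).
Finally 2A + B:
(42, 16) + (57, 18). λ = (18 - 16)/(57 - 42) ≡ 2/15 mod 59. 15⁻¹ ≡ 4 (mod 59), so λ ≡ 8.
  x = λ² - 42 - 57 = 64 - 99 ≡ 24; y = λ·(42 - 24) - 16 ≡ 10. → (24, 10)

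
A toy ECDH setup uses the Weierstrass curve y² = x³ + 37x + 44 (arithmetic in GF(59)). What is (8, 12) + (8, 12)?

(10, 23)

tangent at (8, 12): λ = (3·8² + 37)/(2·12) ≡ 52/24. 24⁻¹ ≡ 32 (mod 59) since 24·32 = 768 ≡ 1, so λ ≡ 52·32 ≡ 12.
  x = λ² - 8 - 8 = 144 - 16 ≡ 10; y = λ·(8 - 10) - 12 ≡ 23. → (10, 23)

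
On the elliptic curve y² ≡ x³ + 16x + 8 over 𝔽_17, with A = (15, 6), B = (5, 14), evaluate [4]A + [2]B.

First 4A:
Double-and-add on 4 = (100)₂. Start with A = (15, 6) for the leading 1-bit.
double: tangent at (15, 6): λ = (3·15² + 16)/(2·6) ≡ 11/12. 12⁻¹ ≡ 10 (mod 17), so λ ≡ 11·10 ≡ 8.
  x = λ² - 15 - 15 = 64 - 30 ≡ 0; y = λ·(15 - 0) - 6 ≡ 12. → (0, 12)
double: tangent at (0, 12): λ = (3·0² + 16)/(2·12) ≡ 16/7. 7⁻¹ ≡ 5 (mod 17), so λ ≡ 16·5 ≡ 12.
  x = λ² - 0 - 0 = 144 - 0 ≡ 8; y = λ·(0 - 8) - 12 ≡ 11. → (8, 11)
4A = (8, 11).
Next 2B:
Repeated addition: build up to 2B.
2B: tangent at (5, 14): λ = (3·5² + 16)/(2·14) ≡ 6/11. 11⁻¹ ≡ 14 (mod 17), so λ ≡ 6·14 ≡ 16.
  x = λ² - 5 - 5 = 256 - 10 ≡ 8; y = λ·(5 - 8) - 14 ≡ 6. → (8, 6)
2B = (8, 6).
Finally 4A + 2B:
(8, 11) + (8, 6): same x and y₁ ≡ -y₂, so the sum is O.

O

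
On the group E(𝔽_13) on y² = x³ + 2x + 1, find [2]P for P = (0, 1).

(1, 11)

tangent at (0, 1): λ = (3·0² + 2)/(2·1) ≡ 2/2. 2⁻¹ ≡ 7 (mod 13) since 2·7 = 14 ≡ 1, so λ ≡ 2·7 ≡ 1.
  x = λ² - 0 - 0 = 1 - 0 ≡ 1; y = λ·(0 - 1) - 1 ≡ 11. → (1, 11)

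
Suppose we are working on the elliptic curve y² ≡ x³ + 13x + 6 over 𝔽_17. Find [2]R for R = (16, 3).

tangent at (16, 3): λ = (3·16² + 13)/(2·3) ≡ 16/6. 6⁻¹ ≡ 3 (mod 17), so λ ≡ 16·3 ≡ 14.
  x = λ² - 16 - 16 = 196 - 32 ≡ 11; y = λ·(16 - 11) - 3 ≡ 16. → (11, 16)

(11, 16)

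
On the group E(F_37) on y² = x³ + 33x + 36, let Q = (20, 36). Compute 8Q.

Repeated addition: build up to 8Q.
2Q: tangent at (20, 36): λ = (3·20² + 33)/(2·36) ≡ 12/35. 35⁻¹ ≡ 18 (mod 37) since 35·18 = 630 ≡ 1, so λ ≡ 12·18 ≡ 31.
  x = λ² - 20 - 20 = 961 - 40 ≡ 33; y = λ·(20 - 33) - 36 ≡ 5. → (33, 5)
3Q: (33, 5) + (20, 36). λ = (36 - 5)/(20 - 33) ≡ 31/24 mod 37. 24⁻¹ ≡ 17 (mod 37), so λ ≡ 9.
  x = λ² - 33 - 20 = 81 - 53 ≡ 28; y = λ·(33 - 28) - 5 ≡ 3. → (28, 3)
4Q: (28, 3) + (20, 36). λ = (36 - 3)/(20 - 28) ≡ 33/29 mod 37. 29⁻¹ ≡ 23 (mod 37), so λ ≡ 19.
  x = λ² - 28 - 20 = 361 - 48 ≡ 17; y = λ·(28 - 17) - 3 ≡ 21. → (17, 21)
5Q: (17, 21) + (20, 36). λ = (36 - 21)/(20 - 17) ≡ 15/3 mod 37. 3⁻¹ ≡ 25 (mod 37) since 3·25 = 75 ≡ 1, so λ ≡ 5.
  x = λ² - 17 - 20 = 25 - 37 ≡ 25; y = λ·(17 - 25) - 21 ≡ 13. → (25, 13)
6Q: (25, 13) + (20, 36). λ = (36 - 13)/(20 - 25) ≡ 23/32 mod 37. 32⁻¹ ≡ 22 (mod 37) since 32·22 = 704 ≡ 1, so λ ≡ 25.
  x = λ² - 25 - 20 = 625 - 45 ≡ 25; y = λ·(25 - 25) - 13 ≡ 24. → (25, 24)
7Q: (25, 24) + (20, 36). λ = (36 - 24)/(20 - 25) ≡ 12/32 mod 37. 32⁻¹ ≡ 22 (mod 37), so λ ≡ 5.
  x = λ² - 25 - 20 = 25 - 45 ≡ 17; y = λ·(25 - 17) - 24 ≡ 16. → (17, 16)
8Q: (17, 16) + (20, 36). λ = (36 - 16)/(20 - 17) ≡ 20/3 mod 37. 3⁻¹ ≡ 25 (mod 37) since 3·25 = 75 ≡ 1, so λ ≡ 19.
  x = λ² - 17 - 20 = 361 - 37 ≡ 28; y = λ·(17 - 28) - 16 ≡ 34. → (28, 34)

(28, 34)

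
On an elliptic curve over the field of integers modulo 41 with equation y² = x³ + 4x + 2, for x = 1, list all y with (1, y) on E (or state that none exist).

x³ + 4x + 2 = 7 ≡ 7 (mod 41).
7 is a non-residue mod 41; no y exists.

none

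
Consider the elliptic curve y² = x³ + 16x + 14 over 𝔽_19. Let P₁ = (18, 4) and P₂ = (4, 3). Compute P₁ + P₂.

(13, 14)

(18, 4) + (4, 3). λ = (3 - 4)/(4 - 18) ≡ 18/5 mod 19. 5⁻¹ ≡ 4 (mod 19) since 5·4 = 20 ≡ 1, so λ ≡ 15.
  x = λ² - 18 - 4 = 225 - 22 ≡ 13; y = λ·(18 - 13) - 4 ≡ 14. → (13, 14)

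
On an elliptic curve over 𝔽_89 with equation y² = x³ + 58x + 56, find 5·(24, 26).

(8, 26)

Write G = (24, 26).
Repeated addition: build up to 5G.
2G: tangent at (24, 26): λ = (3·24² + 58)/(2·26) ≡ 6/52. 52⁻¹ ≡ 12 (mod 89), so λ ≡ 6·12 ≡ 72.
  x = λ² - 24 - 24 = 5184 - 48 ≡ 63; y = λ·(24 - 63) - 26 ≡ 14. → (63, 14)
3G: (63, 14) + (24, 26). λ = (26 - 14)/(24 - 63) ≡ 12/50 mod 89. 50⁻¹ ≡ 73 (mod 89) since 50·73 = 3650 ≡ 1, so λ ≡ 75.
  x = λ² - 63 - 24 = 5625 - 87 ≡ 20; y = λ·(63 - 20) - 14 ≡ 7. → (20, 7)
4G: (20, 7) + (24, 26). λ = (26 - 7)/(24 - 20) ≡ 19/4 mod 89. 4⁻¹ ≡ 67 (mod 89), so λ ≡ 27.
  x = λ² - 20 - 24 = 729 - 44 ≡ 62; y = λ·(20 - 62) - 7 ≡ 16. → (62, 16)
5G: (62, 16) + (24, 26). λ = (26 - 16)/(24 - 62) ≡ 10/51 mod 89. 51⁻¹ ≡ 7 (mod 89) since 51·7 = 357 ≡ 1, so λ ≡ 70.
  x = λ² - 62 - 24 = 4900 - 86 ≡ 8; y = λ·(62 - 8) - 16 ≡ 26. → (8, 26)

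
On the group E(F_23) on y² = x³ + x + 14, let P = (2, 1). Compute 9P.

(6, 12)

Repeated addition: build up to 9P.
2P: tangent at (2, 1): λ = (3·2² + 1)/(2·1) ≡ 13/2. 2⁻¹ ≡ 12 (mod 23), so λ ≡ 13·12 ≡ 18.
  x = λ² - 2 - 2 = 324 - 4 ≡ 21; y = λ·(2 - 21) - 1 ≡ 2. → (21, 2)
3P: (21, 2) + (2, 1). λ = (1 - 2)/(2 - 21) ≡ 22/4 mod 23. 4⁻¹ ≡ 6 (mod 23), so λ ≡ 17.
  x = λ² - 21 - 2 = 289 - 23 ≡ 13; y = λ·(21 - 13) - 2 ≡ 19. → (13, 19)
4P: (13, 19) + (2, 1). λ = (1 - 19)/(2 - 13) ≡ 5/12 mod 23. 12⁻¹ ≡ 2 (mod 23), so λ ≡ 10.
  x = λ² - 13 - 2 = 100 - 15 ≡ 16; y = λ·(13 - 16) - 19 ≡ 20. → (16, 20)
5P: (16, 20) + (2, 1). λ = (1 - 20)/(2 - 16) ≡ 4/9 mod 23. 9⁻¹ ≡ 18 (mod 23) since 9·18 = 162 ≡ 1, so λ ≡ 3.
  x = λ² - 16 - 2 = 9 - 18 ≡ 14; y = λ·(16 - 14) - 20 ≡ 9. → (14, 9)
6P: (14, 9) + (2, 1). λ = (1 - 9)/(2 - 14) ≡ 15/11 mod 23. 11⁻¹ ≡ 21 (mod 23) since 11·21 = 231 ≡ 1, so λ ≡ 16.
  x = λ² - 14 - 2 = 256 - 16 ≡ 10; y = λ·(14 - 10) - 9 ≡ 9. → (10, 9)
7P: (10, 9) + (2, 1). λ = (1 - 9)/(2 - 10) ≡ 15/15 mod 23. 15⁻¹ ≡ 20 (mod 23), so λ ≡ 1.
  x = λ² - 10 - 2 = 1 - 12 ≡ 12; y = λ·(10 - 12) - 9 ≡ 12. → (12, 12)
8P: (12, 12) + (2, 1). λ = (1 - 12)/(2 - 12) ≡ 12/13 mod 23. 13⁻¹ ≡ 16 (mod 23), so λ ≡ 8.
  x = λ² - 12 - 2 = 64 - 14 ≡ 4; y = λ·(12 - 4) - 12 ≡ 6. → (4, 6)
9P: (4, 6) + (2, 1). λ = (1 - 6)/(2 - 4) ≡ 18/21 mod 23. 21⁻¹ ≡ 11 (mod 23), so λ ≡ 14.
  x = λ² - 4 - 2 = 196 - 6 ≡ 6; y = λ·(4 - 6) - 6 ≡ 12. → (6, 12)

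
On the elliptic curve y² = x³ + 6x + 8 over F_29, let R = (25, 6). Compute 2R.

tangent at (25, 6): λ = (3·25² + 6)/(2·6) ≡ 25/12. 12⁻¹ ≡ 17 (mod 29), so λ ≡ 25·17 ≡ 19.
  x = λ² - 25 - 25 = 361 - 50 ≡ 21; y = λ·(25 - 21) - 6 ≡ 12. → (21, 12)

(21, 12)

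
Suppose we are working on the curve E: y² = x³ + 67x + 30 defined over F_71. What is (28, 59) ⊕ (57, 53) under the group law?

(15, 24)

(28, 59) + (57, 53). λ = (53 - 59)/(57 - 28) ≡ 65/29 mod 71. 29⁻¹ ≡ 49 (mod 71) since 29·49 = 1421 ≡ 1, so λ ≡ 61.
  x = λ² - 28 - 57 = 3721 - 85 ≡ 15; y = λ·(28 - 15) - 59 ≡ 24. → (15, 24)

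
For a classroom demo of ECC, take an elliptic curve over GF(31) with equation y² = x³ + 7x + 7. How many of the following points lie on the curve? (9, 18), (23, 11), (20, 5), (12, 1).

(9, 18): 18² ≡ 14, rhs ≡ 24 → off.
(23, 11): 11² ≡ 28, rhs ≡ 28 → on.
(20, 5): 5² ≡ 25, rhs ≡ 25 → on.
(12, 1): 1² ≡ 1, rhs ≡ 21 → off.

2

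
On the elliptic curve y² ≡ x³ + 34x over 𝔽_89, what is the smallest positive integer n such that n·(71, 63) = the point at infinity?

2P: tangent at (71, 63): λ = (3·71² + 34)/(2·63) ≡ 27/37. 37⁻¹ ≡ 77 (mod 89) since 37·77 = 2849 ≡ 1, so λ ≡ 27·77 ≡ 32.
  x = λ² - 71 - 71 = 1024 - 142 ≡ 81; y = λ·(71 - 81) - 63 ≡ 62. → (81, 62)
3P: (81, 62) + (71, 63). λ = (63 - 62)/(71 - 81) ≡ 1/79 mod 89. 79⁻¹ ≡ 80 (mod 89), so λ ≡ 80.
  x = λ² - 81 - 71 = 6400 - 152 ≡ 18; y = λ·(81 - 18) - 62 ≡ 83. → (18, 83)
4P: (18, 83) + (71, 63). λ = (63 - 83)/(71 - 18) ≡ 69/53 mod 89. 53⁻¹ ≡ 42 (mod 89) since 53·42 = 2226 ≡ 1, so λ ≡ 50.
  x = λ² - 18 - 71 = 2500 - 89 ≡ 8; y = λ·(18 - 8) - 83 ≡ 61. → (8, 61)
5P: (8, 61) + (71, 63). λ = (63 - 61)/(71 - 8) ≡ 2/63 mod 89. 63⁻¹ ≡ 65 (mod 89), so λ ≡ 41.
  x = λ² - 8 - 71 = 1681 - 79 ≡ 0; y = λ·(8 - 0) - 61 ≡ 0. → (0, 0)
6P: (0, 0) + (71, 63). λ = (63 - 0)/(71 - 0) ≡ 63/71 mod 89. 71⁻¹ ≡ 84 (mod 89), so λ ≡ 41.
  x = λ² - 0 - 71 = 1681 - 71 ≡ 8; y = λ·(0 - 8) - 0 ≡ 28. → (8, 28)
7P: (8, 28) + (71, 63). λ = (63 - 28)/(71 - 8) ≡ 35/63 mod 89. 63⁻¹ ≡ 65 (mod 89), so λ ≡ 50.
  x = λ² - 8 - 71 = 2500 - 79 ≡ 18; y = λ·(8 - 18) - 28 ≡ 6. → (18, 6)
8P: (18, 6) + (71, 63). λ = (63 - 6)/(71 - 18) ≡ 57/53 mod 89. 53⁻¹ ≡ 42 (mod 89) since 53·42 = 2226 ≡ 1, so λ ≡ 80.
  x = λ² - 18 - 71 = 6400 - 89 ≡ 81; y = λ·(18 - 81) - 6 ≡ 27. → (81, 27)
9P: (81, 27) + (71, 63). λ = (63 - 27)/(71 - 81) ≡ 36/79 mod 89. 79⁻¹ ≡ 80 (mod 89), so λ ≡ 32.
  x = λ² - 81 - 71 = 1024 - 152 ≡ 71; y = λ·(81 - 71) - 27 ≡ 26. → (71, 26)
10P: (71, 26) + (71, 63): same x and y₁ ≡ -y₂, so the sum is the point at infinity.
10P = the point at infinity, so the order is 10.

10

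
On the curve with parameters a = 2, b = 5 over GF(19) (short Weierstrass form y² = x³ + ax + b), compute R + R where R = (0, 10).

(4, 1)

tangent at (0, 10): λ = (3·0² + 2)/(2·10) ≡ 2/1. 1⁻¹ ≡ 1 (mod 19), so λ ≡ 2·1 ≡ 2.
  x = λ² - 0 - 0 = 4 - 0 ≡ 4; y = λ·(0 - 4) - 10 ≡ 1. → (4, 1)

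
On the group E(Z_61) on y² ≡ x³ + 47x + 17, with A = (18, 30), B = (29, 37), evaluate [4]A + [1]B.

First 4A:
Double-and-add on 4 = (100)₂. Start with A = (18, 30) for the leading 1-bit.
double: tangent at (18, 30): λ = (3·18² + 47)/(2·30) ≡ 43/60. 60⁻¹ ≡ 60 (mod 61), so λ ≡ 43·60 ≡ 18.
  x = λ² - 18 - 18 = 324 - 36 ≡ 44; y = λ·(18 - 44) - 30 ≡ 51. → (44, 51)
double: tangent at (44, 51): λ = (3·44² + 47)/(2·51) ≡ 60/41. 41⁻¹ ≡ 3 (mod 61), so λ ≡ 60·3 ≡ 58.
  x = λ² - 44 - 44 = 3364 - 88 ≡ 43; y = λ·(44 - 43) - 51 ≡ 7. → (43, 7)
4A = (43, 7).
Finally 4A + B:
(43, 7) + (29, 37). λ = (37 - 7)/(29 - 43) ≡ 30/47 mod 61. 47⁻¹ ≡ 13 (mod 61) since 47·13 = 611 ≡ 1, so λ ≡ 24.
  x = λ² - 43 - 29 = 576 - 72 ≡ 16; y = λ·(43 - 16) - 7 ≡ 31. → (16, 31)

(16, 31)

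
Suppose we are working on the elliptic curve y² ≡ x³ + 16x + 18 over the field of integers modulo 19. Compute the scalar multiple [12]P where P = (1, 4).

Repeated addition: build up to 12P.
2P: tangent at (1, 4): λ = (3·1² + 16)/(2·4) ≡ 0/8. 8⁻¹ ≡ 12 (mod 19), so λ ≡ 0·12 ≡ 0.
  x = λ² - 1 - 1 = 0 - 2 ≡ 17; y = λ·(1 - 17) - 4 ≡ 15. → (17, 15)
3P: (17, 15) + (1, 4). λ = (4 - 15)/(1 - 17) ≡ 8/3 mod 19. 3⁻¹ ≡ 13 (mod 19), so λ ≡ 9.
  x = λ² - 17 - 1 = 81 - 18 ≡ 6; y = λ·(17 - 6) - 15 ≡ 8. → (6, 8)
4P: (6, 8) + (1, 4). λ = (4 - 8)/(1 - 6) ≡ 15/14 mod 19. 14⁻¹ ≡ 15 (mod 19), so λ ≡ 16.
  x = λ² - 6 - 1 = 256 - 7 ≡ 2; y = λ·(6 - 2) - 8 ≡ 18. → (2, 18)
5P: (2, 18) + (1, 4). λ = (4 - 18)/(1 - 2) ≡ 5/18 mod 19. 18⁻¹ ≡ 18 (mod 19) since 18·18 = 324 ≡ 1, so λ ≡ 14.
  x = λ² - 2 - 1 = 196 - 3 ≡ 3; y = λ·(2 - 3) - 18 ≡ 6. → (3, 6)
6P: (3, 6) + (1, 4). λ = (4 - 6)/(1 - 3) ≡ 17/17 mod 19. 17⁻¹ ≡ 9 (mod 19), so λ ≡ 1.
  x = λ² - 3 - 1 = 1 - 4 ≡ 16; y = λ·(3 - 16) - 6 ≡ 0. → (16, 0)
7P: (16, 0) + (1, 4). λ = (4 - 0)/(1 - 16) ≡ 4/4 mod 19. 4⁻¹ ≡ 5 (mod 19) since 4·5 = 20 ≡ 1, so λ ≡ 1.
  x = λ² - 16 - 1 = 1 - 17 ≡ 3; y = λ·(16 - 3) - 0 ≡ 13. → (3, 13)
8P: (3, 13) + (1, 4). λ = (4 - 13)/(1 - 3) ≡ 10/17 mod 19. 17⁻¹ ≡ 9 (mod 19), so λ ≡ 14.
  x = λ² - 3 - 1 = 196 - 4 ≡ 2; y = λ·(3 - 2) - 13 ≡ 1. → (2, 1)
9P: (2, 1) + (1, 4). λ = (4 - 1)/(1 - 2) ≡ 3/18 mod 19. 18⁻¹ ≡ 18 (mod 19), so λ ≡ 16.
  x = λ² - 2 - 1 = 256 - 3 ≡ 6; y = λ·(2 - 6) - 1 ≡ 11. → (6, 11)
10P: (6, 11) + (1, 4). λ = (4 - 11)/(1 - 6) ≡ 12/14 mod 19. 14⁻¹ ≡ 15 (mod 19), so λ ≡ 9.
  x = λ² - 6 - 1 = 81 - 7 ≡ 17; y = λ·(6 - 17) - 11 ≡ 4. → (17, 4)
11P: (17, 4) + (1, 4). λ = (4 - 4)/(1 - 17) ≡ 0/3 mod 19. 3⁻¹ ≡ 13 (mod 19), so λ ≡ 0.
  x = λ² - 17 - 1 = 0 - 18 ≡ 1; y = λ·(17 - 1) - 4 ≡ 15. → (1, 15)
12P: (1, 15) + (1, 4): same x and y₁ ≡ -y₂, so the sum is 𝒪.

O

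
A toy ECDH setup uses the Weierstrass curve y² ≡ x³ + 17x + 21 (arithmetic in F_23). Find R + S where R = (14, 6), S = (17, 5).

(10, 8)

(14, 6) + (17, 5). λ = (5 - 6)/(17 - 14) ≡ 22/3 mod 23. 3⁻¹ ≡ 8 (mod 23) since 3·8 = 24 ≡ 1, so λ ≡ 15.
  x = λ² - 14 - 17 = 225 - 31 ≡ 10; y = λ·(14 - 10) - 6 ≡ 8. → (10, 8)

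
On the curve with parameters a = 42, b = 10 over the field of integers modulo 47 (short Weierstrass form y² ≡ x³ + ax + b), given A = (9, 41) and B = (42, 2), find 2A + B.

(5, 43)

First 2A:
Repeated addition: build up to 2A.
2A: tangent at (9, 41): λ = (3·9² + 42)/(2·41) ≡ 3/35. 35⁻¹ ≡ 43 (mod 47), so λ ≡ 3·43 ≡ 35.
  x = λ² - 9 - 9 = 1225 - 18 ≡ 32; y = λ·(9 - 32) - 41 ≡ 0. → (32, 0)
2A = (32, 0).
Finally 2A + B:
(32, 0) + (42, 2). λ = (2 - 0)/(42 - 32) ≡ 2/10 mod 47. 10⁻¹ ≡ 33 (mod 47), so λ ≡ 19.
  x = λ² - 32 - 42 = 361 - 74 ≡ 5; y = λ·(32 - 5) - 0 ≡ 43. → (5, 43)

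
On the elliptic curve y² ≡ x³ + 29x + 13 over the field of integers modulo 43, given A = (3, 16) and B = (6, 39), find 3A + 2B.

First 3A:
Repeated addition: build up to 3A.
2A: tangent at (3, 16): λ = (3·3² + 29)/(2·16) ≡ 13/32. 32⁻¹ ≡ 39 (mod 43), so λ ≡ 13·39 ≡ 34.
  x = λ² - 3 - 3 = 1156 - 6 ≡ 32; y = λ·(3 - 32) - 16 ≡ 30. → (32, 30)
3A: (32, 30) + (3, 16). λ = (16 - 30)/(3 - 32) ≡ 29/14 mod 43. 14⁻¹ ≡ 40 (mod 43) since 14·40 = 560 ≡ 1, so λ ≡ 42.
  x = λ² - 32 - 3 = 1764 - 35 ≡ 9; y = λ·(32 - 9) - 30 ≡ 33. → (9, 33)
3A = (9, 33).
Next 2B:
Repeated addition: build up to 2B.
2B: tangent at (6, 39): λ = (3·6² + 29)/(2·39) ≡ 8/35. 35⁻¹ ≡ 16 (mod 43) since 35·16 = 560 ≡ 1, so λ ≡ 8·16 ≡ 42.
  x = λ² - 6 - 6 = 1764 - 12 ≡ 32; y = λ·(6 - 32) - 39 ≡ 30. → (32, 30)
2B = (32, 30).
Finally 3A + 2B:
(9, 33) + (32, 30). λ = (30 - 33)/(32 - 9) ≡ 40/23 mod 43. 23⁻¹ ≡ 15 (mod 43), so λ ≡ 41.
  x = λ² - 9 - 32 = 1681 - 41 ≡ 6; y = λ·(9 - 6) - 33 ≡ 4. → (6, 4)

(6, 4)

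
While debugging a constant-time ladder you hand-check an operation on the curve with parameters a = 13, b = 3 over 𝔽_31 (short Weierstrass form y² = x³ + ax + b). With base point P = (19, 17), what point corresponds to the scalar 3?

Repeated addition: build up to 3P.
2P: tangent at (19, 17): λ = (3·19² + 13)/(2·17) ≡ 11/3. 3⁻¹ ≡ 21 (mod 31) since 3·21 = 63 ≡ 1, so λ ≡ 11·21 ≡ 14.
  x = λ² - 19 - 19 = 196 - 38 ≡ 3; y = λ·(19 - 3) - 17 ≡ 21. → (3, 21)
3P: (3, 21) + (19, 17). λ = (17 - 21)/(19 - 3) ≡ 27/16 mod 31. 16⁻¹ ≡ 2 (mod 31), so λ ≡ 23.
  x = λ² - 3 - 19 = 529 - 22 ≡ 11; y = λ·(3 - 11) - 21 ≡ 12. → (11, 12)

(11, 12)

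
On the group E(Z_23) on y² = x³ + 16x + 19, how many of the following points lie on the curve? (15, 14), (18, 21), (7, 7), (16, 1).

(15, 14): 14² ≡ 12, rhs ≡ 0 → off.
(18, 21): 21² ≡ 4, rhs ≡ 21 → off.
(7, 7): 7² ≡ 3, rhs ≡ 14 → off.
(16, 1): 1² ≡ 1, rhs ≡ 1 → on.

1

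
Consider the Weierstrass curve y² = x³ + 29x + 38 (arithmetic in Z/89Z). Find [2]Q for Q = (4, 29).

tangent at (4, 29): λ = (3·4² + 29)/(2·29) ≡ 77/58. 58⁻¹ ≡ 66 (mod 89) since 58·66 = 3828 ≡ 1, so λ ≡ 77·66 ≡ 9.
  x = λ² - 4 - 4 = 81 - 8 ≡ 73; y = λ·(4 - 73) - 29 ≡ 62. → (73, 62)

(73, 62)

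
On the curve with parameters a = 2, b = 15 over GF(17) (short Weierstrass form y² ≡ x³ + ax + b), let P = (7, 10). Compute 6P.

(12, 4)

Double-and-add on 6 = (110)₂. Start with P = (7, 10) for the leading 1-bit.
double: tangent at (7, 10): λ = (3·7² + 2)/(2·10) ≡ 13/3. 3⁻¹ ≡ 6 (mod 17), so λ ≡ 13·6 ≡ 10.
  x = λ² - 7 - 7 = 100 - 14 ≡ 1; y = λ·(7 - 1) - 10 ≡ 16. → (1, 16)
add P: (1, 16) + (7, 10). λ = (10 - 16)/(7 - 1) ≡ 11/6 mod 17. 6⁻¹ ≡ 3 (mod 17), so λ ≡ 16.
  x = λ² - 1 - 7 = 256 - 8 ≡ 10; y = λ·(1 - 10) - 16 ≡ 10. → (10, 10)
double: tangent at (10, 10): λ = (3·10² + 2)/(2·10) ≡ 13/3. 3⁻¹ ≡ 6 (mod 17) since 3·6 = 18 ≡ 1, so λ ≡ 13·6 ≡ 10.
  x = λ² - 10 - 10 = 100 - 20 ≡ 12; y = λ·(10 - 12) - 10 ≡ 4. → (12, 4)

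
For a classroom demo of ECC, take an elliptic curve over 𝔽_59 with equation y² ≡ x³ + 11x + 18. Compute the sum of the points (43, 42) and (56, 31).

(43, 42) + (56, 31). λ = (31 - 42)/(56 - 43) ≡ 48/13 mod 59. 13⁻¹ ≡ 50 (mod 59) since 13·50 = 650 ≡ 1, so λ ≡ 40.
  x = λ² - 43 - 56 = 1600 - 99 ≡ 26; y = λ·(43 - 26) - 42 ≡ 48. → (26, 48)

(26, 48)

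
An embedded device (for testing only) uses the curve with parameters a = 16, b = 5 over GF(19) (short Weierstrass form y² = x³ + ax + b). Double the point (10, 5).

(5, 1)

tangent at (10, 5): λ = (3·10² + 16)/(2·5) ≡ 12/10. 10⁻¹ ≡ 2 (mod 19), so λ ≡ 12·2 ≡ 5.
  x = λ² - 10 - 10 = 25 - 20 ≡ 5; y = λ·(10 - 5) - 5 ≡ 1. → (5, 1)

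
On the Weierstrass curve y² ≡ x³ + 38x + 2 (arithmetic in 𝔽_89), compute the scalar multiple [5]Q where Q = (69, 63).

(66, 20)

Double-and-add on 5 = (101)₂. Start with Q = (69, 63) for the leading 1-bit.
double: tangent at (69, 63): λ = (3·69² + 38)/(2·63) ≡ 81/37. 37⁻¹ ≡ 77 (mod 89) since 37·77 = 2849 ≡ 1, so λ ≡ 81·77 ≡ 7.
  x = λ² - 69 - 69 = 49 - 138 ≡ 0; y = λ·(69 - 0) - 63 ≡ 64. → (0, 64)
double: tangent at (0, 64): λ = (3·0² + 38)/(2·64) ≡ 38/39. 39⁻¹ ≡ 16 (mod 89), so λ ≡ 38·16 ≡ 74.
  x = λ² - 0 - 0 = 5476 - 0 ≡ 47; y = λ·(0 - 47) - 64 ≡ 18. → (47, 18)
add Q: (47, 18) + (69, 63). λ = (63 - 18)/(69 - 47) ≡ 45/22 mod 89. 22⁻¹ ≡ 85 (mod 89) since 22·85 = 1870 ≡ 1, so λ ≡ 87.
  x = λ² - 47 - 69 = 7569 - 116 ≡ 66; y = λ·(47 - 66) - 18 ≡ 20. → (66, 20)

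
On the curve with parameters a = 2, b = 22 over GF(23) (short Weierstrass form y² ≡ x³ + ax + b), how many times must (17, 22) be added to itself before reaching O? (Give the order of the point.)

9

2P: tangent at (17, 22): λ = (3·17² + 2)/(2·22) ≡ 18/21. 21⁻¹ ≡ 11 (mod 23) since 21·11 = 231 ≡ 1, so λ ≡ 18·11 ≡ 14.
  x = λ² - 17 - 17 = 196 - 34 ≡ 1; y = λ·(17 - 1) - 22 ≡ 18. → (1, 18)
3P: (1, 18) + (17, 22). λ = (22 - 18)/(17 - 1) ≡ 4/16 mod 23. 16⁻¹ ≡ 13 (mod 23), so λ ≡ 6.
  x = λ² - 1 - 17 = 36 - 18 ≡ 18; y = λ·(1 - 18) - 18 ≡ 18. → (18, 18)
4P: (18, 18) + (17, 22). λ = (22 - 18)/(17 - 18) ≡ 4/22 mod 23. 22⁻¹ ≡ 22 (mod 23), so λ ≡ 19.
  x = λ² - 18 - 17 = 361 - 35 ≡ 4; y = λ·(18 - 4) - 18 ≡ 18. → (4, 18)
5P: (4, 18) + (17, 22). λ = (22 - 18)/(17 - 4) ≡ 4/13 mod 23. 13⁻¹ ≡ 16 (mod 23), so λ ≡ 18.
  x = λ² - 4 - 17 = 324 - 21 ≡ 4; y = λ·(4 - 4) - 18 ≡ 5. → (4, 5)
6P: (4, 5) + (17, 22). λ = (22 - 5)/(17 - 4) ≡ 17/13 mod 23. 13⁻¹ ≡ 16 (mod 23), so λ ≡ 19.
  x = λ² - 4 - 17 = 361 - 21 ≡ 18; y = λ·(4 - 18) - 5 ≡ 5. → (18, 5)
7P: (18, 5) + (17, 22). λ = (22 - 5)/(17 - 18) ≡ 17/22 mod 23. 22⁻¹ ≡ 22 (mod 23), so λ ≡ 6.
  x = λ² - 18 - 17 = 36 - 35 ≡ 1; y = λ·(18 - 1) - 5 ≡ 5. → (1, 5)
8P: (1, 5) + (17, 22). λ = (22 - 5)/(17 - 1) ≡ 17/16 mod 23. 16⁻¹ ≡ 13 (mod 23) since 16·13 = 208 ≡ 1, so λ ≡ 14.
  x = λ² - 1 - 17 = 196 - 18 ≡ 17; y = λ·(1 - 17) - 5 ≡ 1. → (17, 1)
9P: (17, 1) + (17, 22): same x and y₁ ≡ -y₂, so the sum is O.
9P = O, so the order is 9.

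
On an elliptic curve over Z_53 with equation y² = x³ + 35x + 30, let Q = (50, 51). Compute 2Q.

tangent at (50, 51): λ = (3·50² + 35)/(2·51) ≡ 9/49. 49⁻¹ ≡ 13 (mod 53) since 49·13 = 637 ≡ 1, so λ ≡ 9·13 ≡ 11.
  x = λ² - 50 - 50 = 121 - 100 ≡ 21; y = λ·(50 - 21) - 51 ≡ 3. → (21, 3)

(21, 3)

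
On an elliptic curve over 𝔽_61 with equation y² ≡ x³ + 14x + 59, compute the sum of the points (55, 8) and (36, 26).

(15, 44)

(55, 8) + (36, 26). λ = (26 - 8)/(36 - 55) ≡ 18/42 mod 61. 42⁻¹ ≡ 16 (mod 61), so λ ≡ 44.
  x = λ² - 55 - 36 = 1936 - 91 ≡ 15; y = λ·(55 - 15) - 8 ≡ 44. → (15, 44)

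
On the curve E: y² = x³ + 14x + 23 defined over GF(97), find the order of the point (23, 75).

2P: tangent at (23, 75): λ = (3·23² + 14)/(2·75) ≡ 49/53. 53⁻¹ ≡ 11 (mod 97), so λ ≡ 49·11 ≡ 54.
  x = λ² - 23 - 23 = 2916 - 46 ≡ 57; y = λ·(23 - 57) - 75 ≡ 29. → (57, 29)
3P: (57, 29) + (23, 75). λ = (75 - 29)/(23 - 57) ≡ 46/63 mod 97. 63⁻¹ ≡ 77 (mod 97) since 63·77 = 4851 ≡ 1, so λ ≡ 50.
  x = λ² - 57 - 23 = 2500 - 80 ≡ 92; y = λ·(57 - 92) - 29 ≡ 64. → (92, 64)
4P: (92, 64) + (23, 75). λ = (75 - 64)/(23 - 92) ≡ 11/28 mod 97. 28⁻¹ ≡ 52 (mod 97), so λ ≡ 87.
  x = λ² - 92 - 23 = 7569 - 115 ≡ 82; y = λ·(92 - 82) - 64 ≡ 30. → (82, 30)
5P: (82, 30) + (23, 75). λ = (75 - 30)/(23 - 82) ≡ 45/38 mod 97. 38⁻¹ ≡ 23 (mod 97), so λ ≡ 65.
  x = λ² - 82 - 23 = 4225 - 105 ≡ 46; y = λ·(82 - 46) - 30 ≡ 79. → (46, 79)
6P: (46, 79) + (23, 75). λ = (75 - 79)/(23 - 46) ≡ 93/74 mod 97. 74⁻¹ ≡ 59 (mod 97), so λ ≡ 55.
  x = λ² - 46 - 23 = 3025 - 69 ≡ 46; y = λ·(46 - 46) - 79 ≡ 18. → (46, 18)
7P: (46, 18) + (23, 75). λ = (75 - 18)/(23 - 46) ≡ 57/74 mod 97. 74⁻¹ ≡ 59 (mod 97) since 74·59 = 4366 ≡ 1, so λ ≡ 65.
  x = λ² - 46 - 23 = 4225 - 69 ≡ 82; y = λ·(46 - 82) - 18 ≡ 67. → (82, 67)
8P: (82, 67) + (23, 75). λ = (75 - 67)/(23 - 82) ≡ 8/38 mod 97. 38⁻¹ ≡ 23 (mod 97), so λ ≡ 87.
  x = λ² - 82 - 23 = 7569 - 105 ≡ 92; y = λ·(82 - 92) - 67 ≡ 33. → (92, 33)
9P: (92, 33) + (23, 75). λ = (75 - 33)/(23 - 92) ≡ 42/28 mod 97. 28⁻¹ ≡ 52 (mod 97), so λ ≡ 50.
  x = λ² - 92 - 23 = 2500 - 115 ≡ 57; y = λ·(92 - 57) - 33 ≡ 68. → (57, 68)
10P: (57, 68) + (23, 75). λ = (75 - 68)/(23 - 57) ≡ 7/63 mod 97. 63⁻¹ ≡ 77 (mod 97), so λ ≡ 54.
  x = λ² - 57 - 23 = 2916 - 80 ≡ 23; y = λ·(57 - 23) - 68 ≡ 22. → (23, 22)
11P: (23, 22) + (23, 75): same x and y₁ ≡ -y₂, so the sum is O.
11P = O, so the order is 11.

11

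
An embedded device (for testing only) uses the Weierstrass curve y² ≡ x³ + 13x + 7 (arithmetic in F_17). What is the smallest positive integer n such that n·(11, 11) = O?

2P: tangent at (11, 11): λ = (3·11² + 13)/(2·11) ≡ 2/5. 5⁻¹ ≡ 7 (mod 17), so λ ≡ 2·7 ≡ 14.
  x = λ² - 11 - 11 = 196 - 22 ≡ 4; y = λ·(11 - 4) - 11 ≡ 2. → (4, 2)
3P: (4, 2) + (11, 11). λ = (11 - 2)/(11 - 4) ≡ 9/7 mod 17. 7⁻¹ ≡ 5 (mod 17), so λ ≡ 11.
  x = λ² - 4 - 11 = 121 - 15 ≡ 4; y = λ·(4 - 4) - 2 ≡ 15. → (4, 15)
4P: (4, 15) + (11, 11). λ = (11 - 15)/(11 - 4) ≡ 13/7 mod 17. 7⁻¹ ≡ 5 (mod 17), so λ ≡ 14.
  x = λ² - 4 - 11 = 196 - 15 ≡ 11; y = λ·(4 - 11) - 15 ≡ 6. → (11, 6)
5P: (11, 6) + (11, 11): same x and y₁ ≡ -y₂, so the sum is O.
5P = O, so the order is 5.

5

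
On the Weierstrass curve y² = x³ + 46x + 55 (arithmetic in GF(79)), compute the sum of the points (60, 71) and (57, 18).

(60, 71) + (57, 18). λ = (18 - 71)/(57 - 60) ≡ 26/76 mod 79. 76⁻¹ ≡ 26 (mod 79) since 76·26 = 1976 ≡ 1, so λ ≡ 44.
  x = λ² - 60 - 57 = 1936 - 117 ≡ 2; y = λ·(60 - 2) - 71 ≡ 32. → (2, 32)

(2, 32)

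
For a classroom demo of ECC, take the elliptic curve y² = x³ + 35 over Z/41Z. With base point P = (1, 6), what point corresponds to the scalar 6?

Repeated addition: build up to 6P.
2P: tangent at (1, 6): λ = (3·1² + 0)/(2·6) ≡ 3/12. 12⁻¹ ≡ 24 (mod 41), so λ ≡ 3·24 ≡ 31.
  x = λ² - 1 - 1 = 961 - 2 ≡ 16; y = λ·(1 - 16) - 6 ≡ 21. → (16, 21)
3P: (16, 21) + (1, 6). λ = (6 - 21)/(1 - 16) ≡ 26/26 mod 41. 26⁻¹ ≡ 30 (mod 41), so λ ≡ 1.
  x = λ² - 16 - 1 = 1 - 17 ≡ 25; y = λ·(16 - 25) - 21 ≡ 11. → (25, 11)
4P: (25, 11) + (1, 6). λ = (6 - 11)/(1 - 25) ≡ 36/17 mod 41. 17⁻¹ ≡ 29 (mod 41), so λ ≡ 19.
  x = λ² - 25 - 1 = 361 - 26 ≡ 7; y = λ·(25 - 7) - 11 ≡ 3. → (7, 3)
5P: (7, 3) + (1, 6). λ = (6 - 3)/(1 - 7) ≡ 3/35 mod 41. 35⁻¹ ≡ 34 (mod 41) since 35·34 = 1190 ≡ 1, so λ ≡ 20.
  x = λ² - 7 - 1 = 400 - 8 ≡ 23; y = λ·(7 - 23) - 3 ≡ 5. → (23, 5)
6P: (23, 5) + (1, 6). λ = (6 - 5)/(1 - 23) ≡ 1/19 mod 41. 19⁻¹ ≡ 13 (mod 41) since 19·13 = 247 ≡ 1, so λ ≡ 13.
  x = λ² - 23 - 1 = 169 - 24 ≡ 22; y = λ·(23 - 22) - 5 ≡ 8. → (22, 8)

(22, 8)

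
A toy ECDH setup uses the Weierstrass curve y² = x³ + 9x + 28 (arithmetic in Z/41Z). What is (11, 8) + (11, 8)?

(24, 28)

tangent at (11, 8): λ = (3·11² + 9)/(2·8) ≡ 3/16. 16⁻¹ ≡ 18 (mod 41), so λ ≡ 3·18 ≡ 13.
  x = λ² - 11 - 11 = 169 - 22 ≡ 24; y = λ·(11 - 24) - 8 ≡ 28. → (24, 28)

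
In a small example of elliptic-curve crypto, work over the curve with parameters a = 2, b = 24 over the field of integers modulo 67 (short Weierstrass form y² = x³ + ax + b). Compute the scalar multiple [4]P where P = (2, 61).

(63, 35)

Double-and-add on 4 = (100)₂. Start with P = (2, 61) for the leading 1-bit.
double: tangent at (2, 61): λ = (3·2² + 2)/(2·61) ≡ 14/55. 55⁻¹ ≡ 39 (mod 67), so λ ≡ 14·39 ≡ 10.
  x = λ² - 2 - 2 = 100 - 4 ≡ 29; y = λ·(2 - 29) - 61 ≡ 4. → (29, 4)
double: tangent at (29, 4): λ = (3·29² + 2)/(2·4) ≡ 46/8. 8⁻¹ ≡ 42 (mod 67) since 8·42 = 336 ≡ 1, so λ ≡ 46·42 ≡ 56.
  x = λ² - 29 - 29 = 3136 - 58 ≡ 63; y = λ·(29 - 63) - 4 ≡ 35. → (63, 35)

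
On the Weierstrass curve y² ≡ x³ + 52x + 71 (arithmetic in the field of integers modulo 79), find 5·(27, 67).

Write G = (27, 67).
Double-and-add on 5 = (101)₂. Start with G = (27, 67) for the leading 1-bit.
double: tangent at (27, 67): λ = (3·27² + 52)/(2·67) ≡ 27/55. 55⁻¹ ≡ 23 (mod 79), so λ ≡ 27·23 ≡ 68.
  x = λ² - 27 - 27 = 4624 - 54 ≡ 67; y = λ·(27 - 67) - 67 ≡ 57. → (67, 57)
double: tangent at (67, 57): λ = (3·67² + 52)/(2·57) ≡ 10/35. 35⁻¹ ≡ 70 (mod 79) since 35·70 = 2450 ≡ 1, so λ ≡ 10·70 ≡ 68.
  x = λ² - 67 - 67 = 4624 - 134 ≡ 66; y = λ·(67 - 66) - 57 ≡ 11. → (66, 11)
add G: (66, 11) + (27, 67). λ = (67 - 11)/(27 - 66) ≡ 56/40 mod 79. 40⁻¹ ≡ 2 (mod 79), so λ ≡ 33.
  x = λ² - 66 - 27 = 1089 - 93 ≡ 48; y = λ·(66 - 48) - 11 ≡ 30. → (48, 30)

(48, 30)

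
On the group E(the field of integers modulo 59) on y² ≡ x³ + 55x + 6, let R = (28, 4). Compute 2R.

(20, 43)

tangent at (28, 4): λ = (3·28² + 55)/(2·4) ≡ 47/8. 8⁻¹ ≡ 37 (mod 59) since 8·37 = 296 ≡ 1, so λ ≡ 47·37 ≡ 28.
  x = λ² - 28 - 28 = 784 - 56 ≡ 20; y = λ·(28 - 20) - 4 ≡ 43. → (20, 43)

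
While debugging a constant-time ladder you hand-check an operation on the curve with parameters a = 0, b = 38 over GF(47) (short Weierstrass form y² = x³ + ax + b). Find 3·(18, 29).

(43, 31)

Write P = (18, 29).
Repeated addition: build up to 3P.
2P: tangent at (18, 29): λ = (3·18² + 0)/(2·29) ≡ 32/11. 11⁻¹ ≡ 30 (mod 47), so λ ≡ 32·30 ≡ 20.
  x = λ² - 18 - 18 = 400 - 36 ≡ 35; y = λ·(18 - 35) - 29 ≡ 7. → (35, 7)
3P: (35, 7) + (18, 29). λ = (29 - 7)/(18 - 35) ≡ 22/30 mod 47. 30⁻¹ ≡ 11 (mod 47), so λ ≡ 7.
  x = λ² - 35 - 18 = 49 - 53 ≡ 43; y = λ·(35 - 43) - 7 ≡ 31. → (43, 31)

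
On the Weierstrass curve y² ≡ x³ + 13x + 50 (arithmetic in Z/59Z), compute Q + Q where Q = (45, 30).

(31, 6)

tangent at (45, 30): λ = (3·45² + 13)/(2·30) ≡ 11/1. 1⁻¹ ≡ 1 (mod 59), so λ ≡ 11·1 ≡ 11.
  x = λ² - 45 - 45 = 121 - 90 ≡ 31; y = λ·(45 - 31) - 30 ≡ 6. → (31, 6)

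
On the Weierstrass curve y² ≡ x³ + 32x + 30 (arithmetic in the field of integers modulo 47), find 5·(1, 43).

Write P = (1, 43).
Repeated addition: build up to 5P.
2P: tangent at (1, 43): λ = (3·1² + 32)/(2·43) ≡ 35/39. 39⁻¹ ≡ 41 (mod 47), so λ ≡ 35·41 ≡ 25.
  x = λ² - 1 - 1 = 625 - 2 ≡ 12; y = λ·(1 - 12) - 43 ≡ 11. → (12, 11)
3P: (12, 11) + (1, 43). λ = (43 - 11)/(1 - 12) ≡ 32/36 mod 47. 36⁻¹ ≡ 17 (mod 47) since 36·17 = 612 ≡ 1, so λ ≡ 27.
  x = λ² - 12 - 1 = 729 - 13 ≡ 11; y = λ·(12 - 11) - 11 ≡ 16. → (11, 16)
4P: (11, 16) + (1, 43). λ = (43 - 16)/(1 - 11) ≡ 27/37 mod 47. 37⁻¹ ≡ 14 (mod 47), so λ ≡ 2.
  x = λ² - 11 - 1 = 4 - 12 ≡ 39; y = λ·(11 - 39) - 16 ≡ 22. → (39, 22)
5P: (39, 22) + (1, 43). λ = (43 - 22)/(1 - 39) ≡ 21/9 mod 47. 9⁻¹ ≡ 21 (mod 47), so λ ≡ 18.
  x = λ² - 39 - 1 = 324 - 40 ≡ 2; y = λ·(39 - 2) - 22 ≡ 33. → (2, 33)

(2, 33)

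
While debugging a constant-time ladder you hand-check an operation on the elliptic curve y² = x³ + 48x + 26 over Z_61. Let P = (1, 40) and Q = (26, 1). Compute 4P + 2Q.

First 4P:
Double-and-add on 4 = (100)₂. Start with P = (1, 40) for the leading 1-bit.
double: tangent at (1, 40): λ = (3·1² + 48)/(2·40) ≡ 51/19. 19⁻¹ ≡ 45 (mod 61), so λ ≡ 51·45 ≡ 38.
  x = λ² - 1 - 1 = 1444 - 2 ≡ 39; y = λ·(1 - 39) - 40 ≡ 41. → (39, 41)
double: tangent at (39, 41): λ = (3·39² + 48)/(2·41) ≡ 36/21. 21⁻¹ ≡ 32 (mod 61), so λ ≡ 36·32 ≡ 54.
  x = λ² - 39 - 39 = 2916 - 78 ≡ 32; y = λ·(39 - 32) - 41 ≡ 32. → (32, 32)
4P = (32, 32).
Next 2Q:
Repeated addition: build up to 2Q.
2Q: tangent at (26, 1): λ = (3·26² + 48)/(2·1) ≡ 2/2. 2⁻¹ ≡ 31 (mod 61), so λ ≡ 2·31 ≡ 1.
  x = λ² - 26 - 26 = 1 - 52 ≡ 10; y = λ·(26 - 10) - 1 ≡ 15. → (10, 15)
2Q = (10, 15).
Finally 4P + 2Q:
(32, 32) + (10, 15). λ = (15 - 32)/(10 - 32) ≡ 44/39 mod 61. 39⁻¹ ≡ 36 (mod 61) since 39·36 = 1404 ≡ 1, so λ ≡ 59.
  x = λ² - 32 - 10 = 3481 - 42 ≡ 23; y = λ·(32 - 23) - 32 ≡ 11. → (23, 11)

(23, 11)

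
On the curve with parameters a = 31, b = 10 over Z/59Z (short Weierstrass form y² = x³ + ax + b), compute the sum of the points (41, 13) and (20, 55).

(2, 27)

(41, 13) + (20, 55). λ = (55 - 13)/(20 - 41) ≡ 42/38 mod 59. 38⁻¹ ≡ 14 (mod 59) since 38·14 = 532 ≡ 1, so λ ≡ 57.
  x = λ² - 41 - 20 = 3249 - 61 ≡ 2; y = λ·(41 - 2) - 13 ≡ 27. → (2, 27)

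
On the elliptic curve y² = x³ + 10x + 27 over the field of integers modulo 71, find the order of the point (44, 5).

5

2P: tangent at (44, 5): λ = (3·44² + 10)/(2·5) ≡ 67/10. 10⁻¹ ≡ 64 (mod 71), so λ ≡ 67·64 ≡ 28.
  x = λ² - 44 - 44 = 784 - 88 ≡ 57; y = λ·(44 - 57) - 5 ≡ 57. → (57, 57)
3P: (57, 57) + (44, 5). λ = (5 - 57)/(44 - 57) ≡ 19/58 mod 71. 58⁻¹ ≡ 60 (mod 71) since 58·60 = 3480 ≡ 1, so λ ≡ 4.
  x = λ² - 57 - 44 = 16 - 101 ≡ 57; y = λ·(57 - 57) - 57 ≡ 14. → (57, 14)
4P: (57, 14) + (44, 5). λ = (5 - 14)/(44 - 57) ≡ 62/58 mod 71. 58⁻¹ ≡ 60 (mod 71) since 58·60 = 3480 ≡ 1, so λ ≡ 28.
  x = λ² - 57 - 44 = 784 - 101 ≡ 44; y = λ·(57 - 44) - 14 ≡ 66. → (44, 66)
5P: (44, 66) + (44, 5): same x and y₁ ≡ -y₂, so the sum is O.
5P = O, so the order is 5.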